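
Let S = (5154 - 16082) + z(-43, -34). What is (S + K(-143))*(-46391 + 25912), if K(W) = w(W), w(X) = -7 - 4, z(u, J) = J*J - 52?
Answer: 201410965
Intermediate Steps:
z(u, J) = -52 + J**2 (z(u, J) = J**2 - 52 = -52 + J**2)
w(X) = -11
S = -9824 (S = (5154 - 16082) + (-52 + (-34)**2) = -10928 + (-52 + 1156) = -10928 + 1104 = -9824)
K(W) = -11
(S + K(-143))*(-46391 + 25912) = (-9824 - 11)*(-46391 + 25912) = -9835*(-20479) = 201410965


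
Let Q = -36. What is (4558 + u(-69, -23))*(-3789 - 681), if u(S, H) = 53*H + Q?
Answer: -14764410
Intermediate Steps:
u(S, H) = -36 + 53*H (u(S, H) = 53*H - 36 = -36 + 53*H)
(4558 + u(-69, -23))*(-3789 - 681) = (4558 + (-36 + 53*(-23)))*(-3789 - 681) = (4558 + (-36 - 1219))*(-4470) = (4558 - 1255)*(-4470) = 3303*(-4470) = -14764410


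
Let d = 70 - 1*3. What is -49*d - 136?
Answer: -3419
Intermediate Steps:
d = 67 (d = 70 - 3 = 67)
-49*d - 136 = -49*67 - 136 = -3283 - 136 = -3419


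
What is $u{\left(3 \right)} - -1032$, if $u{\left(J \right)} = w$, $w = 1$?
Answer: $1033$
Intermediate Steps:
$u{\left(J \right)} = 1$
$u{\left(3 \right)} - -1032 = 1 - -1032 = 1 + 1032 = 1033$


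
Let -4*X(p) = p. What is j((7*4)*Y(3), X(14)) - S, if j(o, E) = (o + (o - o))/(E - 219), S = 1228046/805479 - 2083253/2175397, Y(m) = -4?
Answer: -49593614841863/779745287072535 ≈ -0.063602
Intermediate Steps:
X(p) = -p/4
S = 993471041075/1752236600163 (S = 1228046*(1/805479) - 2083253*1/2175397 = 1228046/805479 - 2083253/2175397 = 993471041075/1752236600163 ≈ 0.56697)
j(o, E) = o/(-219 + E) (j(o, E) = (o + 0)/(-219 + E) = o/(-219 + E))
j((7*4)*Y(3), X(14)) - S = ((7*4)*(-4))/(-219 - 1/4*14) - 1*993471041075/1752236600163 = (28*(-4))/(-219 - 7/2) - 993471041075/1752236600163 = -112/(-445/2) - 993471041075/1752236600163 = -112*(-2/445) - 993471041075/1752236600163 = 224/445 - 993471041075/1752236600163 = -49593614841863/779745287072535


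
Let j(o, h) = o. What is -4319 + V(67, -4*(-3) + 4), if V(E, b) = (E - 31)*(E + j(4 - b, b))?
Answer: -2339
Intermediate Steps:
V(E, b) = (-31 + E)*(4 + E - b) (V(E, b) = (E - 31)*(E + (4 - b)) = (-31 + E)*(4 + E - b))
-4319 + V(67, -4*(-3) + 4) = -4319 + (-124 + 67**2 - 27*67 + 31*(-4*(-3) + 4) - 1*67*(-4*(-3) + 4)) = -4319 + (-124 + 4489 - 1809 + 31*(12 + 4) - 1*67*(12 + 4)) = -4319 + (-124 + 4489 - 1809 + 31*16 - 1*67*16) = -4319 + (-124 + 4489 - 1809 + 496 - 1072) = -4319 + 1980 = -2339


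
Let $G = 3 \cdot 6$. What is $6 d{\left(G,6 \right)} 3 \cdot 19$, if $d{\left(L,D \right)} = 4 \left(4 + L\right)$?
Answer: $30096$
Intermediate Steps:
$G = 18$
$d{\left(L,D \right)} = 16 + 4 L$
$6 d{\left(G,6 \right)} 3 \cdot 19 = 6 \left(16 + 4 \cdot 18\right) 3 \cdot 19 = 6 \left(16 + 72\right) 3 \cdot 19 = 6 \cdot 88 \cdot 3 \cdot 19 = 528 \cdot 3 \cdot 19 = 1584 \cdot 19 = 30096$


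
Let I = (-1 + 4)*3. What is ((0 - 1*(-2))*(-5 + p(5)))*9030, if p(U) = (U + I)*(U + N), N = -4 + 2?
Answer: 668220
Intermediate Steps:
N = -2
I = 9 (I = 3*3 = 9)
p(U) = (-2 + U)*(9 + U) (p(U) = (U + 9)*(U - 2) = (9 + U)*(-2 + U) = (-2 + U)*(9 + U))
((0 - 1*(-2))*(-5 + p(5)))*9030 = ((0 - 1*(-2))*(-5 + (-18 + 5² + 7*5)))*9030 = ((0 + 2)*(-5 + (-18 + 25 + 35)))*9030 = (2*(-5 + 42))*9030 = (2*37)*9030 = 74*9030 = 668220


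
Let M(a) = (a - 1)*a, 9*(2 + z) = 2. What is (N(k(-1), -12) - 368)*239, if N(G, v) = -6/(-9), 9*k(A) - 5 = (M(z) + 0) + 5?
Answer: -263378/3 ≈ -87793.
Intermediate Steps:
z = -16/9 (z = -2 + (1/9)*2 = -2 + 2/9 = -16/9 ≈ -1.7778)
M(a) = a*(-1 + a) (M(a) = (-1 + a)*a = a*(-1 + a))
k(A) = 1210/729 (k(A) = 5/9 + ((-16*(-1 - 16/9)/9 + 0) + 5)/9 = 5/9 + ((-16/9*(-25/9) + 0) + 5)/9 = 5/9 + ((400/81 + 0) + 5)/9 = 5/9 + (400/81 + 5)/9 = 5/9 + (1/9)*(805/81) = 5/9 + 805/729 = 1210/729)
N(G, v) = 2/3 (N(G, v) = -6*(-1/9) = 2/3)
(N(k(-1), -12) - 368)*239 = (2/3 - 368)*239 = -1102/3*239 = -263378/3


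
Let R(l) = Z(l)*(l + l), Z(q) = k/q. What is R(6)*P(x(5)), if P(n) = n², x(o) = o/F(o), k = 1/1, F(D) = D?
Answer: 2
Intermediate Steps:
k = 1 (k = 1*1 = 1)
x(o) = 1 (x(o) = o/o = 1)
Z(q) = 1/q
R(l) = 2 (R(l) = (l + l)/l = (2*l)/l = 2)
R(6)*P(x(5)) = 2*1² = 2*1 = 2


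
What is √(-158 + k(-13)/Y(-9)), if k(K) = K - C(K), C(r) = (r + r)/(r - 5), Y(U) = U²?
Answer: 4*I*√7207/27 ≈ 12.577*I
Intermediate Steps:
C(r) = 2*r/(-5 + r) (C(r) = (2*r)/(-5 + r) = 2*r/(-5 + r))
k(K) = K - 2*K/(-5 + K)
√(-158 + k(-13)/Y(-9)) = √(-158 + (-13*(-7 - 13)/(-5 - 13))/((-9)²)) = √(-158 - 13*(-20)/(-18)/81) = √(-158 - 13*(-1/18)*(-20)*(1/81)) = √(-158 - 130/9*1/81) = √(-158 - 130/729) = √(-115312/729) = 4*I*√7207/27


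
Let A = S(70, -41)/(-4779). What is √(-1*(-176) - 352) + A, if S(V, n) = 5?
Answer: -5/4779 + 4*I*√11 ≈ -0.0010462 + 13.266*I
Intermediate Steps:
A = -5/4779 (A = 5/(-4779) = 5*(-1/4779) = -5/4779 ≈ -0.0010462)
√(-1*(-176) - 352) + A = √(-1*(-176) - 352) - 5/4779 = √(176 - 352) - 5/4779 = √(-176) - 5/4779 = 4*I*√11 - 5/4779 = -5/4779 + 4*I*√11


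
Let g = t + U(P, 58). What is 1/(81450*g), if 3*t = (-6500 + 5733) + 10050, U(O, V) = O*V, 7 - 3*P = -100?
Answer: 1/420526350 ≈ 2.3780e-9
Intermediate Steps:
P = 107/3 (P = 7/3 - 1/3*(-100) = 7/3 + 100/3 = 107/3 ≈ 35.667)
t = 9283/3 (t = ((-6500 + 5733) + 10050)/3 = (-767 + 10050)/3 = (1/3)*9283 = 9283/3 ≈ 3094.3)
g = 5163 (g = 9283/3 + (107/3)*58 = 9283/3 + 6206/3 = 5163)
1/(81450*g) = 1/(81450*5163) = (1/81450)*(1/5163) = 1/420526350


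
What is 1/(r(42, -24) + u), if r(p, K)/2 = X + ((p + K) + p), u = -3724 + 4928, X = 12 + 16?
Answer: 1/1380 ≈ 0.00072464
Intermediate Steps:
X = 28
u = 1204
r(p, K) = 56 + 2*K + 4*p (r(p, K) = 2*(28 + ((p + K) + p)) = 2*(28 + ((K + p) + p)) = 2*(28 + (K + 2*p)) = 2*(28 + K + 2*p) = 56 + 2*K + 4*p)
1/(r(42, -24) + u) = 1/((56 + 2*(-24) + 4*42) + 1204) = 1/((56 - 48 + 168) + 1204) = 1/(176 + 1204) = 1/1380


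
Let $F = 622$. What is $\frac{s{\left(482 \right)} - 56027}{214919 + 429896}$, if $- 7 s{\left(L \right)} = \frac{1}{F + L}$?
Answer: $- \frac{432976657}{4983130320} \approx -0.086888$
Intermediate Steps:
$s{\left(L \right)} = - \frac{1}{7 \left(622 + L\right)}$
$\frac{s{\left(482 \right)} - 56027}{214919 + 429896} = \frac{- \frac{1}{4354 + 7 \cdot 482} - 56027}{214919 + 429896} = \frac{- \frac{1}{4354 + 3374} - 56027}{644815} = \left(- \frac{1}{7728} - 56027\right) \frac{1}{644815} = \left(- \frac{432976657}{7728}\right) \frac{1}{644815} = - \frac{432976657}{4983130320}$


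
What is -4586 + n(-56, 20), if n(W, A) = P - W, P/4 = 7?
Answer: -4502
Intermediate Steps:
P = 28 (P = 4*7 = 28)
n(W, A) = 28 - W
-4586 + n(-56, 20) = -4586 + (28 - 1*(-56)) = -4586 + (28 + 56) = -4586 + 84 = -4502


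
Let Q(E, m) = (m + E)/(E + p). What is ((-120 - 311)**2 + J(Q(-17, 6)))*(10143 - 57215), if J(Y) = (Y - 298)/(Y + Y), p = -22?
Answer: -95912283216/11 ≈ -8.7193e+9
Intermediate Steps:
Q(E, m) = (E + m)/(-22 + E) (Q(E, m) = (m + E)/(E - 22) = (E + m)/(-22 + E))
J(Y) = (-298 + Y)/(2*Y) (J(Y) = (-298 + Y)/((2*Y)) = (-298 + Y)*(1/(2*Y)) = (-298 + Y)/(2*Y))
((-120 - 311)**2 + J(Q(-17, 6)))*(10143 - 57215) = ((-120 - 311)**2 + (-298 + (-17 + 6)/(-22 - 17))/(2*(((-17 + 6)/(-22 - 17)))))*(10143 - 57215) = ((-431)**2 + (-298 - 11/(-39))/(2*((-11/(-39)))))*(-47072) = (185761 + (-298 - 1/39*(-11))/(2*((-1/39*(-11)))))*(-47072) = (185761 + (-298 + 11/39)/(2*(11/39)))*(-47072) = (185761 + (1/2)*(39/11)*(-11611/39))*(-47072) = (185761 - 11611/22)*(-47072) = (4075131/22)*(-47072) = -95912283216/11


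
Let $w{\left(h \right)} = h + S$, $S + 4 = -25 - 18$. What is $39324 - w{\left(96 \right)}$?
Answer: $39275$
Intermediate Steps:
$S = -47$ ($S = -4 - 43 = -47$)
$w{\left(h \right)} = -47 + h$ ($w{\left(h \right)} = h - 47 = -47 + h$)
$39324 - w{\left(96 \right)} = 39324 - \left(-47 + 96\right) = 39324 - 49 = 39275$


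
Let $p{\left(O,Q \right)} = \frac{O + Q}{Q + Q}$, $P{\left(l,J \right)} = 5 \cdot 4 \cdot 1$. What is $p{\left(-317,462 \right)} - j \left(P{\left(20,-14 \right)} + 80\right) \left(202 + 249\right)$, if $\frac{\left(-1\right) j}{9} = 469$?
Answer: $\frac{175899200545}{924} \approx 1.9037 \cdot 10^{8}$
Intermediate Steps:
$P{\left(l,J \right)} = 20$ ($P{\left(l,J \right)} = 20 \cdot 1 = 20$)
$j = -4221$ ($j = \left(-9\right) 469 = -4221$)
$p{\left(O,Q \right)} = \frac{O + Q}{2 Q}$
$p{\left(-317,462 \right)} - j \left(P{\left(20,-14 \right)} + 80\right) \left(202 + 249\right) = \frac{-317 + 462}{2 \cdot 462} - - 4221 \left(20 + 80\right) \left(202 + 249\right) = \frac{1}{2} \cdot \frac{1}{462} \cdot 145 - - 4221 \cdot 100 \cdot 451 = \frac{145}{924} - \left(-4221\right) 45100 = \frac{145}{924} - -190367100 = \frac{145}{924} + 190367100 = \frac{175899200545}{924}$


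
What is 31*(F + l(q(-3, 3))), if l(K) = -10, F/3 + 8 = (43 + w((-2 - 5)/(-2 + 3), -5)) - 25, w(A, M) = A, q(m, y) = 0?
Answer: -31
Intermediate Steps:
F = 9 (F = -24 + 3*((43 + (-2 - 5)/(-2 + 3)) - 25) = -24 + 3*((43 - 7/1) - 25) = -24 + 3*((43 - 7*1) - 25) = -24 + 3*((43 - 7) - 25) = -24 + 3*(36 - 25) = -24 + 3*11 = -24 + 33 = 9)
31*(F + l(q(-3, 3))) = 31*(9 - 10) = 31*(-1) = -31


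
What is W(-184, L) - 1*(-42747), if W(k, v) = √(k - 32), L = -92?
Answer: 42747 + 6*I*√6 ≈ 42747.0 + 14.697*I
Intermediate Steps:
W(k, v) = √(-32 + k)
W(-184, L) - 1*(-42747) = √(-32 - 184) - 1*(-42747) = √(-216) + 42747 = 6*I*√6 + 42747 = 42747 + 6*I*√6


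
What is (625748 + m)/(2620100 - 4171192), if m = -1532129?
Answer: 906381/1551092 ≈ 0.58435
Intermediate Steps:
(625748 + m)/(2620100 - 4171192) = (625748 - 1532129)/(2620100 - 4171192) = -906381/(-1551092) = -906381*(-1/1551092) = 906381/1551092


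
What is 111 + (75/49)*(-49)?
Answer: 36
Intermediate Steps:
111 + (75/49)*(-49) = 111 - 75 = 36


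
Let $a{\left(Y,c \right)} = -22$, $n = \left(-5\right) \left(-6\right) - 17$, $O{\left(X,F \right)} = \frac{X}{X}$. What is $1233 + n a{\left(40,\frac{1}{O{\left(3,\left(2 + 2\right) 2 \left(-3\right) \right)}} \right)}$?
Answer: $947$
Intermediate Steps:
$O{\left(X,F \right)} = 1$
$n = 13$ ($n = 30 - 17 = 13$)
$1233 + n a{\left(40,\frac{1}{O{\left(3,\left(2 + 2\right) 2 \left(-3\right) \right)}} \right)} = 1233 + 13 \left(-22\right) = 1233 - 286 = 947$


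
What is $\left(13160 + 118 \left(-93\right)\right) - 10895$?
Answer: $-8709$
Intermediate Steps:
$\left(13160 + 118 \left(-93\right)\right) - 10895 = \left(13160 - 10974\right) - 10895 = 2186 - 10895 = -8709$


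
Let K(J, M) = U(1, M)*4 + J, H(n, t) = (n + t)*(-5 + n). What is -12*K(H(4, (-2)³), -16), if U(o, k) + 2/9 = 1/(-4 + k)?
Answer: -524/15 ≈ -34.933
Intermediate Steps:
U(o, k) = -2/9 + 1/(-4 + k)
H(n, t) = (-5 + n)*(n + t)
K(J, M) = J + 4*(17 - 2*M)/(9*(-4 + M)) (K(J, M) = ((17 - 2*M)/(9*(-4 + M)))*4 + J = 4*(17 - 2*M)/(9*(-4 + M)) + J = J + 4*(17 - 2*M)/(9*(-4 + M)))
-12*K(H(4, (-2)³), -16) = -4*(68 - 8*(-16) + 9*(4² - 5*4 - 5*(-2)³ + 4*(-2)³)*(-4 - 16))/(3*(-4 - 16)) = -4*(68 + 128 + 9*(16 - 20 - 5*(-8) + 4*(-8))*(-20))/(3*(-20)) = -4*(-1)*(68 + 128 + 9*(16 - 20 + 40 - 32)*(-20))/(3*20) = -4*(-1)*(68 + 128 + 9*4*(-20))/(3*20) = -4*(-1)*(68 + 128 - 720)/(3*20) = -4*(-1)*(-524)/(3*20) = -12*131/45 = -524/15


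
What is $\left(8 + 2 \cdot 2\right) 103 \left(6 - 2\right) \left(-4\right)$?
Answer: $-19776$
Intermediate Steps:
$\left(8 + 2 \cdot 2\right) 103 \left(6 - 2\right) \left(-4\right) = \left(8 + 4\right) 103 \cdot 4 \left(-4\right) = 12 \cdot 103 \left(-16\right) = 1236 \left(-16\right) = -19776$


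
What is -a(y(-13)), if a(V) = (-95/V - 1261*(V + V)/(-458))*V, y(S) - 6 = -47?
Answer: -2097986/229 ≈ -9161.5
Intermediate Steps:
y(S) = -41 (y(S) = 6 - 47 = -41)
a(V) = V*(-95/V + 1261*V/229) (a(V) = (-95/V - 2522*V*(-1/458))*V = (-95/V + 1261*V/229)*V = V*(-95/V + 1261*V/229))
-a(y(-13)) = -(-95 + (1261/229)*(-41)**2) = -(-95 + (1261/229)*1681) = -(-95 + 2119741/229) = -1*2097986/229 = -2097986/229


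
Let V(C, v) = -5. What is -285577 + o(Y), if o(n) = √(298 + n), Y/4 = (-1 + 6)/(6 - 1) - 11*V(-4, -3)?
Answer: -285577 + 3*√58 ≈ -2.8555e+5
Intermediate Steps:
Y = 224 (Y = 4*((-1 + 6)/(6 - 1) - 11*(-5)) = 4*(5/5 + 55) = 4*(5*(⅕) + 55) = 4*(1 + 55) = 4*56 = 224)
-285577 + o(Y) = -285577 + √(298 + 224) = -285577 + √522 = -285577 + 3*√58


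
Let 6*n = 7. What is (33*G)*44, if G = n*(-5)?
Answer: -8470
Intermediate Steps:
n = 7/6 (n = (1/6)*7 = 7/6 ≈ 1.1667)
G = -35/6 (G = (7/6)*(-5) = -35/6 ≈ -5.8333)
(33*G)*44 = (33*(-35/6))*44 = -385/2*44 = -8470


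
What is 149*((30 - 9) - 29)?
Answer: -1192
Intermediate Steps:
149*((30 - 9) - 29) = 149*(21 - 29) = 149*(-8) = -1192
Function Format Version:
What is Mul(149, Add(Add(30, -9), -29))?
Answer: -1192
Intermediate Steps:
Mul(149, Add(Add(30, -9), -29)) = Mul(149, Add(21, -29)) = Mul(149, -8) = -1192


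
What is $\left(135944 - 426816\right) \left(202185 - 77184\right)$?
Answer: $-36359290872$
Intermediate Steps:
$\left(135944 - 426816\right) \left(202185 - 77184\right) = \left(-290872\right) 125001 = -36359290872$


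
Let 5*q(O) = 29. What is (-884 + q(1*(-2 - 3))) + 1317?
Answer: 2194/5 ≈ 438.80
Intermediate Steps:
q(O) = 29/5 (q(O) = (⅕)*29 = 29/5)
(-884 + q(1*(-2 - 3))) + 1317 = (-884 + 29/5) + 1317 = -4391/5 + 1317 = 2194/5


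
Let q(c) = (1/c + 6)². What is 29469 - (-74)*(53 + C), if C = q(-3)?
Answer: 321905/9 ≈ 35767.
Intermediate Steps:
q(c) = (6 + 1/c)²
C = 289/9 (C = (1 + 6*(-3))²/(-3)² = (1 - 18)²/9 = (⅑)*(-17)² = (⅑)*289 = 289/9 ≈ 32.111)
29469 - (-74)*(53 + C) = 29469 - (-74)*(53 + 289/9) = 29469 - (-74)*766/9 = 29469 - 1*(-56684/9) = 29469 + 56684/9 = 321905/9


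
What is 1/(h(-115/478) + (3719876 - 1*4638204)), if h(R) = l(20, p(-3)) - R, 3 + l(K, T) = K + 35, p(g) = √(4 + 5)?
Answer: -478/438935813 ≈ -1.0890e-6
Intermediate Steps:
p(g) = 3 (p(g) = √9 = 3)
l(K, T) = 32 + K (l(K, T) = -3 + (K + 35) = -3 + (35 + K) = 32 + K)
h(R) = 52 - R (h(R) = (32 + 20) - R = 52 - R)
1/(h(-115/478) + (3719876 - 1*4638204)) = 1/((52 - (-115)/478) + (3719876 - 1*4638204)) = 1/((52 - (-115)/478) + (3719876 - 4638204)) = 1/((52 - 1*(-115/478)) - 918328) = 1/((52 + 115/478) - 918328) = 1/(24971/478 - 918328) = 1/(-438935813/478) = -478/438935813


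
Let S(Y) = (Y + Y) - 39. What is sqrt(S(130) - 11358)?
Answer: I*sqrt(11137) ≈ 105.53*I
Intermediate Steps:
S(Y) = -39 + 2*Y (S(Y) = 2*Y - 39 = -39 + 2*Y)
sqrt(S(130) - 11358) = sqrt((-39 + 2*130) - 11358) = sqrt((-39 + 260) - 11358) = sqrt(221 - 11358) = sqrt(-11137) = I*sqrt(11137)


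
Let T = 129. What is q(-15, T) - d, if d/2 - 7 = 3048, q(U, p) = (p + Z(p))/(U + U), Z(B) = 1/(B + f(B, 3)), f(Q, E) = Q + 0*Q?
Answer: -47324683/7740 ≈ -6114.3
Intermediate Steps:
f(Q, E) = Q (f(Q, E) = Q + 0 = Q)
Z(B) = 1/(2*B) (Z(B) = 1/(B + B) = 1/(2*B))
q(U, p) = (p + 1/(2*p))/(2*U) (q(U, p) = (p + 1/(2*p))/(U + U) = (p + 1/(2*p))/((2*U)) = (p + 1/(2*p))*(1/(2*U)) = (p + 1/(2*p))/(2*U))
d = 6110 (d = 14 + 2*3048 = 14 + 6096 = 6110)
q(-15, T) - d = (¼)*(1 + 2*129²)/(-15*129) - 1*6110 = (¼)*(-1/15)*(1/129)*(1 + 2*16641) - 6110 = (¼)*(-1/15)*(1/129)*(1 + 33282) - 6110 = (¼)*(-1/15)*(1/129)*33283 - 6110 = -33283/7740 - 6110 = -47324683/7740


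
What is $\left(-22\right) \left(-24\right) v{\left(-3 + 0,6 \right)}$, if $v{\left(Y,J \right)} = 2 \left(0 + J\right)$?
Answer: $6336$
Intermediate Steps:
$v{\left(Y,J \right)} = 2 J$
$\left(-22\right) \left(-24\right) v{\left(-3 + 0,6 \right)} = \left(-22\right) \left(-24\right) 2 \cdot 6 = 528 \cdot 12 = 6336$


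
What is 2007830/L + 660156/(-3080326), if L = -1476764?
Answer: -1789916391941/1137228636266 ≈ -1.5739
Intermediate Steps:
2007830/L + 660156/(-3080326) = 2007830/(-1476764) + 660156/(-3080326) = 2007830*(-1/1476764) + 660156*(-1/3080326) = -1003915/738382 - 330078/1540163 = -1789916391941/1137228636266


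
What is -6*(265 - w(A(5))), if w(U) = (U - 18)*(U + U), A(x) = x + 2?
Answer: -2514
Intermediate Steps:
A(x) = 2 + x
w(U) = 2*U*(-18 + U) (w(U) = (-18 + U)*(2*U) = 2*U*(-18 + U))
-6*(265 - w(A(5))) = -6*(265 - 2*(2 + 5)*(-18 + (2 + 5))) = -6*(265 - 2*7*(-18 + 7)) = -6*(265 - 2*7*(-11)) = -6*(265 - 1*(-154)) = -6*(265 + 154) = -6*419 = -2514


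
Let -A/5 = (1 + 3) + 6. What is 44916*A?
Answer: -2245800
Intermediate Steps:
A = -50 (A = -5*((1 + 3) + 6) = -5*(4 + 6) = -5*10 = -50)
44916*A = 44916*(-50) = -2245800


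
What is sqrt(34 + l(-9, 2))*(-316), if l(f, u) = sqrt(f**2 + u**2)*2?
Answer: -316*sqrt(34 + 2*sqrt(85)) ≈ -2288.3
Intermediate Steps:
l(f, u) = 2*sqrt(f**2 + u**2)
sqrt(34 + l(-9, 2))*(-316) = sqrt(34 + 2*sqrt((-9)**2 + 2**2))*(-316) = sqrt(34 + 2*sqrt(81 + 4))*(-316) = sqrt(34 + 2*sqrt(85))*(-316) = -316*sqrt(34 + 2*sqrt(85))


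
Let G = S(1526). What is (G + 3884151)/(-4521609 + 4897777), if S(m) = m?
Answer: 3885677/376168 ≈ 10.330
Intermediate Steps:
G = 1526
(G + 3884151)/(-4521609 + 4897777) = (1526 + 3884151)/(-4521609 + 4897777) = 3885677/376168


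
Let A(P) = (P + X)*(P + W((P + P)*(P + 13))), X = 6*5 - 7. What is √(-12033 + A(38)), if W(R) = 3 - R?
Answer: 4*I*√15373 ≈ 495.95*I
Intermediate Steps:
X = 23 (X = 30 - 7 = 23)
A(P) = (23 + P)*(3 + P - 2*P*(13 + P)) (A(P) = (P + 23)*(P + (3 - (P + P)*(P + 13))) = (23 + P)*(P + (3 - 2*P*(13 + P))) = (23 + P)*(3 + P - 2*P*(13 + P)))
√(-12033 + A(38)) = √(-12033 + (69 - 572*38 - 71*38² - 2*38³)) = √(-12033 + (69 - 21736 - 71*1444 - 2*54872)) = √(-12033 + (69 - 21736 - 102524 - 109744)) = √(-12033 - 233935) = √(-245968) = 4*I*√15373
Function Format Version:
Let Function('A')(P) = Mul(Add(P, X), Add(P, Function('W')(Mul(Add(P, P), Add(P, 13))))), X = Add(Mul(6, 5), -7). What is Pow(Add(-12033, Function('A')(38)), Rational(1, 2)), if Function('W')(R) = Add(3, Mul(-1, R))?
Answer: Mul(4, I, Pow(15373, Rational(1, 2))) ≈ Mul(495.95, I)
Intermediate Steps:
X = 23 (X = Add(30, -7) = 23)
Function('A')(P) = Mul(Add(23, P), Add(3, P, Mul(-2, P, Add(13, P)))) (Function('A')(P) = Mul(Add(P, 23), Add(P, Add(3, Mul(-1, Mul(Add(P, P), Add(P, 13)))))) = Mul(Add(23, P), Add(P, Add(3, Mul(-1, Mul(Mul(2, P), Add(13, P)))))) = Mul(Add(23, P), Add(P, Add(3, Mul(-1, Mul(2, P, Add(13, P)))))) = Mul(Add(23, P), Add(P, Add(3, Mul(-2, P, Add(13, P))))) = Mul(Add(23, P), Add(3, P, Mul(-2, P, Add(13, P)))))
Pow(Add(-12033, Function('A')(38)), Rational(1, 2)) = Pow(Add(-12033, Add(69, Mul(-572, 38), Mul(-71, Pow(38, 2)), Mul(-2, Pow(38, 3)))), Rational(1, 2)) = Pow(Add(-12033, Add(69, -21736, Mul(-71, 1444), Mul(-2, 54872))), Rational(1, 2)) = Pow(Add(-12033, Add(69, -21736, -102524, -109744)), Rational(1, 2)) = Pow(Add(-12033, -233935), Rational(1, 2)) = Pow(-245968, Rational(1, 2)) = Mul(4, I, Pow(15373, Rational(1, 2)))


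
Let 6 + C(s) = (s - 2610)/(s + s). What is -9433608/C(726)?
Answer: 1141466568/883 ≈ 1.2927e+6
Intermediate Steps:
C(s) = -6 + (-2610 + s)/(2*s) (C(s) = -6 + (s - 2610)/(s + s) = -6 + (-2610 + s)/((2*s)) = -6 + (-2610 + s)*(1/(2*s)) = -6 + (-2610 + s)/(2*s))
-9433608/C(726) = -9433608/(-11/2 - 1305/726) = -9433608/(-11/2 - 1305*1/726) = -9433608/(-11/2 - 435/242) = -9433608/(-883/121) = -9433608*(-121/883) = 1141466568/883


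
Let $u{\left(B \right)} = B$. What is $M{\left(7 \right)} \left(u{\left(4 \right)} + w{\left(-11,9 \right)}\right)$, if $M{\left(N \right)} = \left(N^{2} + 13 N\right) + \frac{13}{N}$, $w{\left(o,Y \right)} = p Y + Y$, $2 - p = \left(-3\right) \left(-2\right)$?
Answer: $- \frac{22839}{7} \approx -3262.7$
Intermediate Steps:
$p = -4$ ($p = 2 - \left(-3\right) \left(-2\right) = 2 - 6 = -4$)
$w{\left(o,Y \right)} = - 3 Y$ ($w{\left(o,Y \right)} = - 4 Y + Y = - 3 Y$)
$M{\left(N \right)} = N^{2} + 13 N + \frac{13}{N}$
$M{\left(7 \right)} \left(u{\left(4 \right)} + w{\left(-11,9 \right)}\right) = \frac{13 + 7^{2} \left(13 + 7\right)}{7} \left(4 - 27\right) = \frac{13 + 49 \cdot 20}{7} \left(4 - 27\right) = \frac{13 + 980}{7} \left(-23\right) = \frac{1}{7} \cdot 993 \left(-23\right) = \frac{993}{7} \left(-23\right) = - \frac{22839}{7}$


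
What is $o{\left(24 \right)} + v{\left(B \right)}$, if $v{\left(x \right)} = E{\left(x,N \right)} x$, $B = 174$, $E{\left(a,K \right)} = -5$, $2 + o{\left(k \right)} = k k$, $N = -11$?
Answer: $-296$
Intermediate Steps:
$o{\left(k \right)} = -2 + k^{2}$ ($o{\left(k \right)} = -2 + k k = -2 + k^{2}$)
$v{\left(x \right)} = - 5 x$
$o{\left(24 \right)} + v{\left(B \right)} = \left(-2 + 24^{2}\right) - 870 = \left(-2 + 576\right) - 870 = 574 - 870 = -296$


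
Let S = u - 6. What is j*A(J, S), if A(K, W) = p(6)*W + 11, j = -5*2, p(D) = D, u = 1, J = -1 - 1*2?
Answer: 190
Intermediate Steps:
J = -3 (J = -1 - 2 = -3)
S = -5 (S = 1 - 6 = -5)
j = -10
A(K, W) = 11 + 6*W (A(K, W) = 6*W + 11 = 11 + 6*W)
j*A(J, S) = -10*(11 + 6*(-5)) = -10*(11 - 30) = -10*(-19) = 190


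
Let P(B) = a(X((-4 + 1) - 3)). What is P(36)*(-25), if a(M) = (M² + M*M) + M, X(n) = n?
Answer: -1650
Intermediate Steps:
a(M) = M + 2*M² (a(M) = (M² + M²) + M = 2*M² + M = M + 2*M²)
P(B) = 66 (P(B) = ((-4 + 1) - 3)*(1 + 2*((-4 + 1) - 3)) = (-3 - 3)*(1 + 2*(-3 - 3)) = -6*(1 + 2*(-6)) = -6*(1 - 12) = -6*(-11) = 66)
P(36)*(-25) = 66*(-25) = -1650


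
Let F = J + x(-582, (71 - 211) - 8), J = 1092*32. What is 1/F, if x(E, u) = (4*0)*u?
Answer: 1/34944 ≈ 2.8617e-5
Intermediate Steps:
x(E, u) = 0 (x(E, u) = 0*u = 0)
J = 34944
F = 34944 (F = 34944 + 0 = 34944)
1/F = 1/34944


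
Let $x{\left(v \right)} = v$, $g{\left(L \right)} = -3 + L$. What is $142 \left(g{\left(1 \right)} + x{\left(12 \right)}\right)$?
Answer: $1420$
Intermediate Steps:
$142 \left(g{\left(1 \right)} + x{\left(12 \right)}\right) = 142 \left(\left(-3 + 1\right) + 12\right) = 142 \left(-2 + 12\right) = 142 \cdot 10 = 1420$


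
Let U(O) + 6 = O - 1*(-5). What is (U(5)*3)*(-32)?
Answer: -384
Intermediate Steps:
U(O) = -1 + O (U(O) = -6 + (O - 1*(-5)) = -6 + (O + 5) = -6 + (5 + O) = -1 + O)
(U(5)*3)*(-32) = ((-1 + 5)*3)*(-32) = (4*3)*(-32) = 12*(-32) = -384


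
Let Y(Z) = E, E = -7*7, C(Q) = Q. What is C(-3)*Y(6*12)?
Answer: 147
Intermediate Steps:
E = -49
Y(Z) = -49
C(-3)*Y(6*12) = -3*(-49) = 147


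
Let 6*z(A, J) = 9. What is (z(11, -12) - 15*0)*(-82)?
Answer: -123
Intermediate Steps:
z(A, J) = 3/2 (z(A, J) = (⅙)*9 = 3/2)
(z(11, -12) - 15*0)*(-82) = (3/2 - 15*0)*(-82) = (3/2 + 0)*(-82) = (3/2)*(-82) = -123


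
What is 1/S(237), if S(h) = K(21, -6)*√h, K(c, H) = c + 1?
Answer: √237/5214 ≈ 0.0029526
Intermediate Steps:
K(c, H) = 1 + c
S(h) = 22*√h (S(h) = (1 + 21)*√h = 22*√h)
1/S(237) = 1/(22*√237) = √237/5214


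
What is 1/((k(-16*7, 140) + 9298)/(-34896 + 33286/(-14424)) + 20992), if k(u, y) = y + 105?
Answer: 251686595/5283336178124 ≈ 4.7638e-5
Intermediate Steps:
k(u, y) = 105 + y
1/((k(-16*7, 140) + 9298)/(-34896 + 33286/(-14424)) + 20992) = 1/(((105 + 140) + 9298)/(-34896 + 33286/(-14424)) + 20992) = 1/((245 + 9298)/(-34896 + 33286*(-1/14424)) + 20992) = 1/(9543/(-34896 - 16643/7212) + 20992) = 1/(9543/(-251686595/7212) + 20992) = 1/(9543*(-7212/251686595) + 20992) = 1/(-68824116/251686595 + 20992) = 1/(5283336178124/251686595) = 251686595/5283336178124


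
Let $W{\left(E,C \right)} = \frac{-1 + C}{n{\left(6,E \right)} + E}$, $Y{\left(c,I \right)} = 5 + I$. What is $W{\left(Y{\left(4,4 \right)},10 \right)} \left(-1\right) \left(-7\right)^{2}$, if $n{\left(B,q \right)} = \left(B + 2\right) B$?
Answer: $- \frac{147}{19} \approx -7.7368$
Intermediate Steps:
$n{\left(B,q \right)} = B \left(2 + B\right)$ ($n{\left(B,q \right)} = \left(2 + B\right) B = B \left(2 + B\right)$)
$W{\left(E,C \right)} = \frac{-1 + C}{48 + E}$ ($W{\left(E,C \right)} = \frac{-1 + C}{6 \left(2 + 6\right) + E} = \frac{-1 + C}{6 \cdot 8 + E} = \frac{-1 + C}{48 + E}$)
$W{\left(Y{\left(4,4 \right)},10 \right)} \left(-1\right) \left(-7\right)^{2} = \frac{-1 + 10}{48 + \left(5 + 4\right)} \left(-1\right) \left(-7\right)^{2} = \frac{1}{48 + 9} \cdot 9 \left(-1\right) 49 = \frac{1}{57} \cdot 9 \left(-1\right) 49 = \frac{3}{19} \left(-1\right) 49 = \left(- \frac{3}{19}\right) 49 = - \frac{147}{19}$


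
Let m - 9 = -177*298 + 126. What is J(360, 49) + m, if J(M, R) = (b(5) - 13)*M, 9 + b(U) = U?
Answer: -58731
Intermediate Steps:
b(U) = -9 + U
m = -52611 (m = 9 + (-177*298 + 126) = 9 + (-52746 + 126) = 9 - 52620 = -52611)
J(M, R) = -17*M (J(M, R) = ((-9 + 5) - 13)*M = (-4 - 13)*M = -17*M)
J(360, 49) + m = -17*360 - 52611 = -6120 - 52611 = -58731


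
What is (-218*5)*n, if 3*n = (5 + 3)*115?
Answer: -1002800/3 ≈ -3.3427e+5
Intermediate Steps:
n = 920/3 (n = ((5 + 3)*115)/3 = (8*115)/3 = (⅓)*920 = 920/3 ≈ 306.67)
(-218*5)*n = -218*5*(920/3) = -1090*920/3 = -1002800/3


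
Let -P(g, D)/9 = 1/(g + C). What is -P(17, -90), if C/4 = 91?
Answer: 3/127 ≈ 0.023622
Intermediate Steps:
C = 364 (C = 4*91 = 364)
P(g, D) = -9/(364 + g) (P(g, D) = -9/(g + 364) = -9/(364 + g))
-P(17, -90) = -(-9)/(364 + 17) = -(-9)/381 = -1*(-3/127) = 3/127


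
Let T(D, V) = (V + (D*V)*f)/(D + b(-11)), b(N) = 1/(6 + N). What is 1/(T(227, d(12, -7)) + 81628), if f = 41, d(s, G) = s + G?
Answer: 567/46399426 ≈ 1.2220e-5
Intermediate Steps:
d(s, G) = G + s
T(D, V) = (V + 41*D*V)/(-⅕ + D) (T(D, V) = (V + (D*V)*41)/(D + 1/(6 - 11)) = (V + 41*D*V)/(D + 1/(-5)) = (V + 41*D*V)/(D - ⅕) = (V + 41*D*V)/(-⅕ + D))
1/(T(227, d(12, -7)) + 81628) = 1/(5*(-7 + 12)*(1 + 41*227)/(-1 + 5*227) + 81628) = 1/(5*5*(1 + 9307)/(-1 + 1135) + 81628) = 1/(5*5*9308/1134 + 81628) = 1/(5*5*(1/1134)*9308 + 81628) = 1/(116350/567 + 81628) = 1/(46399426/567) = 567/46399426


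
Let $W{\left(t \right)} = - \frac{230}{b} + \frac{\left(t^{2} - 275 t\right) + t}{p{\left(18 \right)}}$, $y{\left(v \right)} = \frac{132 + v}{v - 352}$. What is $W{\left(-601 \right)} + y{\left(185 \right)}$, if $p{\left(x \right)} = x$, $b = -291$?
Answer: $\frac{8518326103}{291582} \approx 29214.0$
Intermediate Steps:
$y{\left(v \right)} = \frac{132 + v}{-352 + v}$
$W{\left(t \right)} = \frac{230}{291} - \frac{137 t}{9} + \frac{t^{2}}{18}$ ($W{\left(t \right)} = - \frac{230}{-291} + \frac{\left(t^{2} - 275 t\right) + t}{18} = \left(-230\right) \left(- \frac{1}{291}\right) + \left(t^{2} - 274 t\right) \frac{1}{18} = \frac{230}{291} + \left(- \frac{137 t}{9} + \frac{t^{2}}{18}\right) = \frac{230}{291} - \frac{137 t}{9} + \frac{t^{2}}{18}$)
$W{\left(-601 \right)} + y{\left(185 \right)} = \left(\frac{230}{291} + \frac{1}{18} \left(-601\right) \left(-274 - 601\right)\right) + \frac{132 + 185}{-352 + 185} = \left(\frac{230}{291} + \frac{1}{18} \left(-601\right) \left(-875\right)\right) + \frac{1}{-167} \cdot 317 = \left(\frac{230}{291} + \frac{525875}{18}\right) - \frac{317}{167} = \frac{51011255}{1746} - \frac{317}{167} = \frac{8518326103}{291582}$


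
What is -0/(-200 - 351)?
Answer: 0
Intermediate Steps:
-0/(-200 - 351) = -0/(-551) = -(-1)*0/551 = -1*0 = 0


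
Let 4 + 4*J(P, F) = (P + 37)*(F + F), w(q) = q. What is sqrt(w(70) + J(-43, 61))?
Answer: I*sqrt(114) ≈ 10.677*I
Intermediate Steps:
J(P, F) = -1 + F*(37 + P)/2 (J(P, F) = -1 + ((P + 37)*(F + F))/4 = -1 + ((37 + P)*(2*F))/4 = -1 + (2*F*(37 + P))/4 = -1 + F*(37 + P)/2)
sqrt(w(70) + J(-43, 61)) = sqrt(70 + (-1 + (37/2)*61 + (1/2)*61*(-43))) = sqrt(70 + (-1 + 2257/2 - 2623/2)) = sqrt(70 - 184) = sqrt(-114) = I*sqrt(114)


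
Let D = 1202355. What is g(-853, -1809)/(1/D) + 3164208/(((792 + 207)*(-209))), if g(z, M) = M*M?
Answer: 273842194883014999/69597 ≈ 3.9347e+12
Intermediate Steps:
g(z, M) = M²
g(-853, -1809)/(1/D) + 3164208/(((792 + 207)*(-209))) = (-1809)²/(1/1202355) + 3164208/(((792 + 207)*(-209))) = 3272481/(1/1202355) + 3164208/((999*(-209))) = 3272481*1202355 + 3164208/(-208791) = 3934683892755 + 3164208*(-1/208791) = 3934683892755 - 1054736/69597 = 273842194883014999/69597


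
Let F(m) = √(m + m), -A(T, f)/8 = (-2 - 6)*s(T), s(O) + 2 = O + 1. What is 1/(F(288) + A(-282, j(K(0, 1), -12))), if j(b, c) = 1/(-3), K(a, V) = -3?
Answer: -1/18088 ≈ -5.5285e-5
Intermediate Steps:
s(O) = -1 + O (s(O) = -2 + (O + 1) = -2 + (1 + O) = -1 + O)
j(b, c) = -⅓
A(T, f) = -64 + 64*T (A(T, f) = -8*(-2 - 6)*(-1 + T) = -(-64)*(-1 + T) = -8*(8 - 8*T) = -64 + 64*T)
F(m) = √2*√m (F(m) = √(2*m) = √2*√m)
1/(F(288) + A(-282, j(K(0, 1), -12))) = 1/(√2*√288 + (-64 + 64*(-282))) = 1/(√2*(12*√2) + (-64 - 18048)) = 1/(24 - 18112) = 1/(-18088) = -1/18088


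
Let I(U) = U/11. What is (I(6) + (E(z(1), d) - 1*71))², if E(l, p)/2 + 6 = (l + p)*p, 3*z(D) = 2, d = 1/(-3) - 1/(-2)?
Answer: 264745441/39204 ≈ 6753.0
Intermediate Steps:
d = ⅙ (d = 1*(-⅓) - 1*(-½) = -⅓ + ½ = ⅙ ≈ 0.16667)
z(D) = ⅔ (z(D) = (⅓)*2 = ⅔)
I(U) = U/11 (I(U) = U*(1/11) = U/11)
E(l, p) = -12 + 2*p*(l + p) (E(l, p) = -12 + 2*((l + p)*p) = -12 + 2*(p*(l + p)) = -12 + 2*p*(l + p))
(I(6) + (E(z(1), d) - 1*71))² = ((1/11)*6 + ((-12 + 2*(⅙)² + 2*(⅔)*(⅙)) - 1*71))² = (6/11 + ((-12 + 2*(1/36) + 2/9) - 71))² = (6/11 + ((-12 + 1/18 + 2/9) - 71))² = (6/11 + (-211/18 - 71))² = (6/11 - 1489/18)² = (-16271/198)² = 264745441/39204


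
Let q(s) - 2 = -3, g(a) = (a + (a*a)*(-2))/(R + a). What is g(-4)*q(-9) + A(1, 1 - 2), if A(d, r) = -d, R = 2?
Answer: -19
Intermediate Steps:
g(a) = (a - 2*a²)/(2 + a) (g(a) = (a + (a*a)*(-2))/(2 + a) = (a + a²*(-2))/(2 + a) = (a - 2*a²)/(2 + a))
q(s) = -1 (q(s) = 2 - 3 = -1)
g(-4)*q(-9) + A(1, 1 - 2) = -4*(1 - 2*(-4))/(2 - 4)*(-1) - 1*1 = -4*(1 + 8)/(-2)*(-1) - 1 = -4*(-½)*9*(-1) - 1 = 18*(-1) - 1 = -18 - 1 = -19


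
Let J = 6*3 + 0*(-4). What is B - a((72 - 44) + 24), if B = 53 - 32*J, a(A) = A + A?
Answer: -627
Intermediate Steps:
a(A) = 2*A
J = 18 (J = 18 + 0 = 18)
B = -523 (B = 53 - 32*18 = 53 - 576 = -523)
B - a((72 - 44) + 24) = -523 - 2*((72 - 44) + 24) = -523 - 2*(28 + 24) = -523 - 2*52 = -523 - 1*104 = -523 - 104 = -627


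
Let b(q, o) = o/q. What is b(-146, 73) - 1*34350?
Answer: -68701/2 ≈ -34351.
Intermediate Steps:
b(-146, 73) - 1*34350 = 73/(-146) - 1*34350 = 73*(-1/146) - 34350 = -½ - 34350 = -68701/2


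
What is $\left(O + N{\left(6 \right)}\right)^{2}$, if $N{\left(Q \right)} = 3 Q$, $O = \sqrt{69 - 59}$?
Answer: $\left(18 + \sqrt{10}\right)^{2} \approx 447.84$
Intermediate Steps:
$O = \sqrt{10} \approx 3.1623$
$\left(O + N{\left(6 \right)}\right)^{2} = \left(\sqrt{10} + 3 \cdot 6\right)^{2} = \left(\sqrt{10} + 18\right)^{2} = \left(18 + \sqrt{10}\right)^{2}$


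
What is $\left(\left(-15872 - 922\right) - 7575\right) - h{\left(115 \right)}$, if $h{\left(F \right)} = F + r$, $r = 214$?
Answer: $-24698$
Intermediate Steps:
$h{\left(F \right)} = 214 + F$ ($h{\left(F \right)} = F + 214 = 214 + F$)
$\left(\left(-15872 - 922\right) - 7575\right) - h{\left(115 \right)} = \left(\left(-15872 - 922\right) - 7575\right) - \left(214 + 115\right) = \left(-16794 - 7575\right) - 329 = -24369 - 329 = -24698$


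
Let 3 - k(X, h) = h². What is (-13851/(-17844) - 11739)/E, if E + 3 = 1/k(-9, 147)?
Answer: 754254170865/192771706 ≈ 3912.7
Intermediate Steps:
k(X, h) = 3 - h²
E = -64819/21606 (E = -3 + 1/(3 - 1*147²) = -3 + 1/(3 - 1*21609) = -3 + 1/(3 - 21609) = -3 + 1/(-21606) = -3 - 1/21606 = -64819/21606 ≈ -3.0000)
(-13851/(-17844) - 11739)/E = (-13851/(-17844) - 11739)/(-64819/21606) = (-13851*(-1/17844) - 11739)*(-21606/64819) = (4617/5948 - 11739)*(-21606/64819) = -69818955/5948*(-21606/64819) = 754254170865/192771706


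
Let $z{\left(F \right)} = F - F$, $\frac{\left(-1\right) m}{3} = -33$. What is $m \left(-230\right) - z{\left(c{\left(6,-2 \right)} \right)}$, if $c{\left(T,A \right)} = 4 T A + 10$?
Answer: $-22770$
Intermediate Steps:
$m = 99$ ($m = \left(-3\right) \left(-33\right) = 99$)
$c{\left(T,A \right)} = 10 + 4 A T$ ($c{\left(T,A \right)} = 4 A T + 10 = 10 + 4 A T$)
$z{\left(F \right)} = 0$
$m \left(-230\right) - z{\left(c{\left(6,-2 \right)} \right)} = 99 \left(-230\right) - 0 = -22770 + 0 = -22770$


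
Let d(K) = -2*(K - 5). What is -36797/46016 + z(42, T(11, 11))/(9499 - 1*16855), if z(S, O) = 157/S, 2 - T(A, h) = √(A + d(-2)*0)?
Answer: -1421966407/1777091904 ≈ -0.80017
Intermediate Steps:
d(K) = 10 - 2*K (d(K) = -2*(-5 + K) = 10 - 2*K)
T(A, h) = 2 - √A (T(A, h) = 2 - √(A + (10 - 2*(-2))*0) = 2 - √(A + (10 + 4)*0) = 2 - √(A + 14*0) = 2 - √(A + 0) = 2 - √A)
-36797/46016 + z(42, T(11, 11))/(9499 - 1*16855) = -36797/46016 + (157/42)/(9499 - 1*16855) = -36797*1/46016 + (157*(1/42))/(9499 - 16855) = -36797/46016 + (157/42)/(-7356) = -36797/46016 + (157/42)*(-1/7356) = -36797/46016 - 157/308952 = -1421966407/1777091904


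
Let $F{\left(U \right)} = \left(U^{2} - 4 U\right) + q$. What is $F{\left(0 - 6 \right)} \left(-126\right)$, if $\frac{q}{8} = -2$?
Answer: $-5544$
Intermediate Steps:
$q = -16$ ($q = 8 \left(-2\right) = -16$)
$F{\left(U \right)} = -16 + U^{2} - 4 U$ ($F{\left(U \right)} = \left(U^{2} - 4 U\right) - 16 = -16 + U^{2} - 4 U$)
$F{\left(0 - 6 \right)} \left(-126\right) = \left(-16 + \left(0 - 6\right)^{2} - 4 \left(0 - 6\right)\right) \left(-126\right) = \left(-16 + \left(-6\right)^{2} - -24\right) \left(-126\right) = \left(-16 + 36 + 24\right) \left(-126\right) = 44 \left(-126\right) = -5544$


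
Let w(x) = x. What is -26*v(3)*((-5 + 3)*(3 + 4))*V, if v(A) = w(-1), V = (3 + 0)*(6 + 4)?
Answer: -10920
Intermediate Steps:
V = 30 (V = 3*10 = 30)
v(A) = -1
-26*v(3)*((-5 + 3)*(3 + 4))*V = -26*(-(-5 + 3)*(3 + 4))*30 = -26*(-(-2)*7)*30 = -26*(-1*(-14))*30 = -364*30 = -26*420 = -10920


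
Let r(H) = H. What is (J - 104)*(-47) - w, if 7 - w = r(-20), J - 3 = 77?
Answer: 1101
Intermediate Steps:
J = 80 (J = 3 + 77 = 80)
w = 27 (w = 7 - 1*(-20) = 7 + 20 = 27)
(J - 104)*(-47) - w = (80 - 104)*(-47) - 1*27 = -24*(-47) - 27 = 1128 - 27 = 1101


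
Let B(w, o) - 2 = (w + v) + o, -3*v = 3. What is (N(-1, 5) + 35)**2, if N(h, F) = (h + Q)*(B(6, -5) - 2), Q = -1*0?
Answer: 1225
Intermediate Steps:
v = -1 (v = -1/3*3 = -1)
B(w, o) = 1 + o + w (B(w, o) = 2 + ((w - 1) + o) = 2 + ((-1 + w) + o) = 2 + (-1 + o + w) = 1 + o + w)
Q = 0
N(h, F) = 0 (N(h, F) = (h + 0)*((1 - 5 + 6) - 2) = h*(2 - 2) = h*0 = 0)
(N(-1, 5) + 35)**2 = (0 + 35)**2 = 35**2 = 1225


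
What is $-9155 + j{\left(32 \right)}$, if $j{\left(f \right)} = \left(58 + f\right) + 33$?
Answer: $-9032$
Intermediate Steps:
$j{\left(f \right)} = 91 + f$
$-9155 + j{\left(32 \right)} = -9155 + \left(91 + 32\right) = -9155 + 123 = -9032$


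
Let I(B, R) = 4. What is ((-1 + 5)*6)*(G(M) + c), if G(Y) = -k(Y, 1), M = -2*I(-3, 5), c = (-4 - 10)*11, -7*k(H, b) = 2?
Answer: -25824/7 ≈ -3689.1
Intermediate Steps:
k(H, b) = -2/7 (k(H, b) = -⅐*2 = -2/7)
c = -154 (c = -14*11 = -154)
M = -8 (M = -2*4 = -8)
G(Y) = 2/7 (G(Y) = -1*(-2/7) = 2/7)
((-1 + 5)*6)*(G(M) + c) = ((-1 + 5)*6)*(2/7 - 154) = (4*6)*(-1076/7) = 24*(-1076/7) = -25824/7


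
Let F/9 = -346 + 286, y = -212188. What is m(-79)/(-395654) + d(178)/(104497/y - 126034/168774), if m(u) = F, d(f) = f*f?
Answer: -16033335251016367794/627101402898635 ≈ -25567.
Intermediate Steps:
d(f) = f²
F = -540 (F = 9*(-346 + 286) = 9*(-60) = -540)
m(u) = -540
m(-79)/(-395654) + d(178)/(104497/y - 126034/168774) = -540/(-395654) + 178²/(104497/(-212188) - 126034/168774) = -540*(-1/395654) + 31684/(104497*(-1/212188) - 126034*1/168774) = 270/197827 + 31684/(-104497/212188 - 63017/84387) = 270/197827 + 31684/(-22189639535/17905908756) = 270/197827 + 31684*(-17905908756/22189639535) = 270/197827 - 567330813025104/22189639535 = -16033335251016367794/627101402898635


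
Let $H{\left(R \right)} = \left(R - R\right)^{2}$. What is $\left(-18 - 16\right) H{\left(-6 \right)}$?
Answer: $0$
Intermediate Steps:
$H{\left(R \right)} = 0$ ($H{\left(R \right)} = 0^{2} = 0$)
$\left(-18 - 16\right) H{\left(-6 \right)} = \left(-18 - 16\right) 0 = \left(-34\right) 0 = 0$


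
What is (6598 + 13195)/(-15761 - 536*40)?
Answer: -19793/37201 ≈ -0.53206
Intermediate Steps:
(6598 + 13195)/(-15761 - 536*40) = 19793/(-15761 - 21440) = 19793/(-37201) = 19793*(-1/37201) = -19793/37201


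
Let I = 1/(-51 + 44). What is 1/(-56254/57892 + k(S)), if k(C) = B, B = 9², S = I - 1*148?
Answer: 28946/2316499 ≈ 0.012496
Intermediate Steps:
I = -⅐ (I = 1/(-7) = -⅐ ≈ -0.14286)
S = -1037/7 (S = -⅐ - 1*148 = -⅐ - 148 = -1037/7 ≈ -148.14)
B = 81
k(C) = 81
1/(-56254/57892 + k(S)) = 1/(-56254/57892 + 81) = 1/(-56254*1/57892 + 81) = 1/(-28127/28946 + 81) = 1/(2316499/28946) = 28946/2316499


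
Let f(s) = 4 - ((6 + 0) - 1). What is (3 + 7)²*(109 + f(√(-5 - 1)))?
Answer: 10800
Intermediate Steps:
f(s) = -1 (f(s) = 4 - (6 - 1) = 4 - 1*5 = 4 - 5 = -1)
(3 + 7)²*(109 + f(√(-5 - 1))) = (3 + 7)²*(109 - 1) = 10²*108 = 100*108 = 10800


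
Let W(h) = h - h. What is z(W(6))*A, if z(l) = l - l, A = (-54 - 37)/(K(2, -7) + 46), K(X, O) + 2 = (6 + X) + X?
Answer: 0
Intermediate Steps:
K(X, O) = 4 + 2*X (K(X, O) = -2 + ((6 + X) + X) = -2 + (6 + 2*X) = 4 + 2*X)
W(h) = 0
A = -91/54 (A = (-54 - 37)/((4 + 2*2) + 46) = -91/((4 + 4) + 46) = -91/(8 + 46) = -91/54 ≈ -1.6852)
z(l) = 0
z(W(6))*A = 0*(-91/54) = 0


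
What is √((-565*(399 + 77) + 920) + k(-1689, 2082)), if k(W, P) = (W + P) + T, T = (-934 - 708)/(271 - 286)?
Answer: I*√60191445/15 ≈ 517.22*I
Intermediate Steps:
T = 1642/15 (T = -1642/(-15) = -1642*(-1/15) = 1642/15 ≈ 109.47)
k(W, P) = 1642/15 + P + W (k(W, P) = (W + P) + 1642/15 = (P + W) + 1642/15 = 1642/15 + P + W)
√((-565*(399 + 77) + 920) + k(-1689, 2082)) = √((-565*(399 + 77) + 920) + (1642/15 + 2082 - 1689)) = √((-565*476 + 920) + 7537/15) = √((-268940 + 920) + 7537/15) = √(-268020 + 7537/15) = √(-4012763/15) = I*√60191445/15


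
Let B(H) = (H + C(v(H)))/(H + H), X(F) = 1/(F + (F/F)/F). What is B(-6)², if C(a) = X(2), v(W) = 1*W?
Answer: 49/225 ≈ 0.21778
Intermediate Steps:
v(W) = W
X(F) = 1/(F + 1/F)
C(a) = ⅖ (C(a) = 2/(1 + 2²) = 2/(1 + 4) = 2/5 = 2*(⅕) = ⅖)
B(H) = (⅖ + H)/(2*H) (B(H) = (H + ⅖)/(H + H) = (⅖ + H)/((2*H)) = (⅖ + H)*(1/(2*H)) = (⅖ + H)/(2*H))
B(-6)² = ((⅒)*(2 + 5*(-6))/(-6))² = ((⅒)*(-⅙)*(2 - 30))² = ((⅒)*(-⅙)*(-28))² = (7/15)² = 49/225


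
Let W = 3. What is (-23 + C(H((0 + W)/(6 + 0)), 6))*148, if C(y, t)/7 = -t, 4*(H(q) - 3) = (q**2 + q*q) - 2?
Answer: -9620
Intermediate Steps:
H(q) = 5/2 + q**2/2 (H(q) = 3 + ((q**2 + q*q) - 2)/4 = 3 + ((q**2 + q**2) - 2)/4 = 3 + (2*q**2 - 2)/4 = 3 + (-2 + 2*q**2)/4 = 3 + (-1/2 + q**2/2) = 5/2 + q**2/2)
C(y, t) = -7*t (C(y, t) = 7*(-t) = -7*t)
(-23 + C(H((0 + W)/(6 + 0)), 6))*148 = (-23 - 7*6)*148 = (-23 - 42)*148 = -65*148 = -9620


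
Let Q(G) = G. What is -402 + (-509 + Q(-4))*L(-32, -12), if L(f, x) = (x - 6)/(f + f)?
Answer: -17481/32 ≈ -546.28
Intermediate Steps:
L(f, x) = (-6 + x)/(2*f) (L(f, x) = (-6 + x)/((2*f)) = (-6 + x)*(1/(2*f)) = (-6 + x)/(2*f))
-402 + (-509 + Q(-4))*L(-32, -12) = -402 + (-509 - 4)*((½)*(-6 - 12)/(-32)) = -402 - 513*(-1)*(-18)/(2*32) = -402 - 513*9/32 = -402 - 4617/32 = -17481/32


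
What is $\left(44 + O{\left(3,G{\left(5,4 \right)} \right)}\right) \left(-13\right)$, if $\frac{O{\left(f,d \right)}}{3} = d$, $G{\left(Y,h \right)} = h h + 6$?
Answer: $-1430$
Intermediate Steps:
$G{\left(Y,h \right)} = 6 + h^{2}$ ($G{\left(Y,h \right)} = h^{2} + 6 = 6 + h^{2}$)
$O{\left(f,d \right)} = 3 d$
$\left(44 + O{\left(3,G{\left(5,4 \right)} \right)}\right) \left(-13\right) = \left(44 + 3 \left(6 + 4^{2}\right)\right) \left(-13\right) = \left(44 + 3 \left(6 + 16\right)\right) \left(-13\right) = \left(44 + 3 \cdot 22\right) \left(-13\right) = \left(44 + 66\right) \left(-13\right) = 110 \left(-13\right) = -1430$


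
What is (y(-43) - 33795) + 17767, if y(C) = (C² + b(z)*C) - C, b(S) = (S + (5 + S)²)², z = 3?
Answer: -207163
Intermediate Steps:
y(C) = C² + 4488*C (y(C) = (C² + (3 + (5 + 3)²)²*C) - C = (C² + (3 + 8²)²*C) - C = (C² + (3 + 64)²*C) - C = (C² + 67²*C) - C = (C² + 4489*C) - C = C² + 4488*C)
(y(-43) - 33795) + 17767 = (-43*(4488 - 43) - 33795) + 17767 = (-43*4445 - 33795) + 17767 = (-191135 - 33795) + 17767 = -224930 + 17767 = -207163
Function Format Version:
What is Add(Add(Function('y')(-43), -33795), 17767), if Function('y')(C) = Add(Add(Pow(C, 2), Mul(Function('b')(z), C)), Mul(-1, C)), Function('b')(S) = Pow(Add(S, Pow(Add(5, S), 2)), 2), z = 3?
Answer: -207163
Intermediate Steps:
Function('y')(C) = Add(Pow(C, 2), Mul(4488, C)) (Function('y')(C) = Add(Add(Pow(C, 2), Mul(Pow(Add(3, Pow(Add(5, 3), 2)), 2), C)), Mul(-1, C)) = Add(Add(Pow(C, 2), Mul(Pow(Add(3, Pow(8, 2)), 2), C)), Mul(-1, C)) = Add(Add(Pow(C, 2), Mul(Pow(Add(3, 64), 2), C)), Mul(-1, C)) = Add(Add(Pow(C, 2), Mul(Pow(67, 2), C)), Mul(-1, C)) = Add(Add(Pow(C, 2), Mul(4489, C)), Mul(-1, C)) = Add(Pow(C, 2), Mul(4488, C)))
Add(Add(Function('y')(-43), -33795), 17767) = Add(Add(Mul(-43, Add(4488, -43)), -33795), 17767) = Add(Add(Mul(-43, 4445), -33795), 17767) = Add(Add(-191135, -33795), 17767) = Add(-224930, 17767) = -207163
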